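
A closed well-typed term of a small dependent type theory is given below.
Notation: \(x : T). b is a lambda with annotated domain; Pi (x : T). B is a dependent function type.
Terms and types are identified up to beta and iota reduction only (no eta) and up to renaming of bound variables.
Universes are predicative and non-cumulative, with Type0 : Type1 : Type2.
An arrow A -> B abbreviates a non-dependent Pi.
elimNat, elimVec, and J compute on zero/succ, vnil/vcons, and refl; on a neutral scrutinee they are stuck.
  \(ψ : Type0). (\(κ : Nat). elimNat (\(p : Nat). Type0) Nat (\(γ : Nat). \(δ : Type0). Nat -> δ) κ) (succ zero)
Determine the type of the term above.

the term's type:
  Type0 -> Type0


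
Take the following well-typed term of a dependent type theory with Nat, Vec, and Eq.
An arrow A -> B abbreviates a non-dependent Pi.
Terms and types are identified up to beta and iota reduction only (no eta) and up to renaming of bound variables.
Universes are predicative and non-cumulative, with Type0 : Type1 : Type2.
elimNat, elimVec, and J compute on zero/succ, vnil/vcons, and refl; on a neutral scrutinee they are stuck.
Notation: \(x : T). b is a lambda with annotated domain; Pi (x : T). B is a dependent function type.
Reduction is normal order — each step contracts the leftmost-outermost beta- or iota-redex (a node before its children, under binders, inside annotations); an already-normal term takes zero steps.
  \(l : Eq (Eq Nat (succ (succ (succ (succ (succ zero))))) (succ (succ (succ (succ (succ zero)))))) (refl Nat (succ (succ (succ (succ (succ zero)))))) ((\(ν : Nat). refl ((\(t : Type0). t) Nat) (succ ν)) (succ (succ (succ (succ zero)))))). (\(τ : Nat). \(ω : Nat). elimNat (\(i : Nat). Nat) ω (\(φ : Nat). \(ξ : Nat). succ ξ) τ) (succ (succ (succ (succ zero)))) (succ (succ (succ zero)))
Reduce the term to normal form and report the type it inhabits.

reduced normal form:
  \(l : Eq (Eq Nat (succ (succ (succ (succ (succ zero))))) (succ (succ (succ (succ (succ zero)))))) (refl Nat (succ (succ (succ (succ (succ zero)))))) (refl Nat (succ (succ (succ (succ (succ zero))))))). succ (succ (succ (succ (succ (succ (succ zero))))))
inferred type:
  Eq (Eq Nat (succ (succ (succ (succ (succ zero))))) (succ (succ (succ (succ (succ zero)))))) (refl Nat (succ (succ (succ (succ (succ zero)))))) (refl Nat (succ (succ (succ (succ (succ zero)))))) -> Nat
observation: the first redex contracted is a beta-redex; the normal form is reached in 17 normal-order steps.


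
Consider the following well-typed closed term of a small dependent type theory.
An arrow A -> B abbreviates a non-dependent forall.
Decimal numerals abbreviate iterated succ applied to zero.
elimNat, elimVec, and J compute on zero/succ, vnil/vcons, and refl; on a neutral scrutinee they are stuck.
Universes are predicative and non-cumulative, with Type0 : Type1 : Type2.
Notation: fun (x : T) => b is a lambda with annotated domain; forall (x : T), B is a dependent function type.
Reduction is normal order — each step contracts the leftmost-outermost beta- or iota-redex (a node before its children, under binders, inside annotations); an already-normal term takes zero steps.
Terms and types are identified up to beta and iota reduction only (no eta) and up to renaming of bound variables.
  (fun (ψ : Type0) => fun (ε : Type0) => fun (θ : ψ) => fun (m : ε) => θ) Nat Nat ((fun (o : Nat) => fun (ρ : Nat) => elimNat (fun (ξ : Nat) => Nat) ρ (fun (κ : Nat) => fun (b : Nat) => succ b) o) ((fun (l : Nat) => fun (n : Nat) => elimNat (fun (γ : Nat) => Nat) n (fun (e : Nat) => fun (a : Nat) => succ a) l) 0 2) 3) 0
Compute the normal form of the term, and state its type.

reduced normal form:
  5
the term's type:
  Nat


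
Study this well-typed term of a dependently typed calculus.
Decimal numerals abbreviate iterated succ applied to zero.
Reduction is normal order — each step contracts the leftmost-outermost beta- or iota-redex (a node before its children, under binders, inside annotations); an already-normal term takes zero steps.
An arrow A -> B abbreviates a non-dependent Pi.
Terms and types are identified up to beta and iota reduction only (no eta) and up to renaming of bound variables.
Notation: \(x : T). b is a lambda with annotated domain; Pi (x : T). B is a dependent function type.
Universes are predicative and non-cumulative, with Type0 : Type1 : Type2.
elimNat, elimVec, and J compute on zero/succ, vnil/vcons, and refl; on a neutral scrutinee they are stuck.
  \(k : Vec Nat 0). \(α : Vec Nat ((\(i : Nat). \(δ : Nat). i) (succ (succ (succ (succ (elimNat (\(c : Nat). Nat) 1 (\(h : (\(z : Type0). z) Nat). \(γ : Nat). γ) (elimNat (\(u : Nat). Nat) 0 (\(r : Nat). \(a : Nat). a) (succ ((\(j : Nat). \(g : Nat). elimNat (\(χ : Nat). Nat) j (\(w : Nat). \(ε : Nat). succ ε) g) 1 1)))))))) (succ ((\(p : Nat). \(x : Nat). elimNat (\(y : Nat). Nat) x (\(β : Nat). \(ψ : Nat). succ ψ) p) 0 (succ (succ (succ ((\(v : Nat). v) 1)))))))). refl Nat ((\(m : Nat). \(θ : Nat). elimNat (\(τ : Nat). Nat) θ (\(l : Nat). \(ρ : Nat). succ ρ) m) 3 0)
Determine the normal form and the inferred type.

resulting normal form:
  \(k : Vec Nat 0). \(α : Vec Nat 5). refl Nat 3
inferred type:
  Vec Nat 0 -> Vec Nat 5 -> Eq Nat 3 3
observation: contracting a beta-redex first, the term normalizes in 32 steps.


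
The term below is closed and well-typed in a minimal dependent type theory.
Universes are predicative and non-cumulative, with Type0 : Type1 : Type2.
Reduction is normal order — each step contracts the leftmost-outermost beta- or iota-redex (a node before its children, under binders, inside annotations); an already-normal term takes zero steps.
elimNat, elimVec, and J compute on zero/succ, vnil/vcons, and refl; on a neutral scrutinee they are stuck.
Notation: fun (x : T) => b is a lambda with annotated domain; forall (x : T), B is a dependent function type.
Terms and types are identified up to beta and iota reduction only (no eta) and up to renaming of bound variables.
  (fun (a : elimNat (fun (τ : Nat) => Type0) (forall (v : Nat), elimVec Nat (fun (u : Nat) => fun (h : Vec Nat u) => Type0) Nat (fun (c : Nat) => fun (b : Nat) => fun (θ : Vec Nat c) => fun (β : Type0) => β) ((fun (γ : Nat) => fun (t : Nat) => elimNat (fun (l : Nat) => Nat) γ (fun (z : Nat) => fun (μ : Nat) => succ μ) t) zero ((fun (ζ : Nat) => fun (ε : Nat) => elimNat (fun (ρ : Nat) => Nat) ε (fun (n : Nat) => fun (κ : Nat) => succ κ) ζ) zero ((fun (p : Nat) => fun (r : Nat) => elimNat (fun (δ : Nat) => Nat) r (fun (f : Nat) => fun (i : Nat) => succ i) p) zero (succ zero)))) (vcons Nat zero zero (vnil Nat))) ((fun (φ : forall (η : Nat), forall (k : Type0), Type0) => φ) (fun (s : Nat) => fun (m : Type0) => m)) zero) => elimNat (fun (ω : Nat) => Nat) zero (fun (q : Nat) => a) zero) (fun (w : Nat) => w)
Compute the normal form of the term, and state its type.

normal form:
  zero
type:
  Nat
observation: 2 normal-order steps separate the term from its normal form.


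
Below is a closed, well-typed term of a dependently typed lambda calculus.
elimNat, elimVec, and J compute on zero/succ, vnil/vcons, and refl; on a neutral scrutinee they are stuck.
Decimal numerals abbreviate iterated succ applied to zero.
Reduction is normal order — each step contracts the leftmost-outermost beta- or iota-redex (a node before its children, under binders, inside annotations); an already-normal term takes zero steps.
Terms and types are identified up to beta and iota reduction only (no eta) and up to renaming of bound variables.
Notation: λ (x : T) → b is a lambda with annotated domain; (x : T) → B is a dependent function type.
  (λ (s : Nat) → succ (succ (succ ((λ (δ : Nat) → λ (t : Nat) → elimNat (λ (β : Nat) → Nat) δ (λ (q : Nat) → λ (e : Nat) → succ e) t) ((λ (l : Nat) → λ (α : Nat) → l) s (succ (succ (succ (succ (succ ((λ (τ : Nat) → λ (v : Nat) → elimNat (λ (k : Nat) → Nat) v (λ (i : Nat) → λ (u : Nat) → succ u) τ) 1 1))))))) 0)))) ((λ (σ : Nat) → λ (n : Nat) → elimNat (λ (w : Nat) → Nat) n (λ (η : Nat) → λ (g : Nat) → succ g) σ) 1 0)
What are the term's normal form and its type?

normal form:
  4
the term's type:
  Nat


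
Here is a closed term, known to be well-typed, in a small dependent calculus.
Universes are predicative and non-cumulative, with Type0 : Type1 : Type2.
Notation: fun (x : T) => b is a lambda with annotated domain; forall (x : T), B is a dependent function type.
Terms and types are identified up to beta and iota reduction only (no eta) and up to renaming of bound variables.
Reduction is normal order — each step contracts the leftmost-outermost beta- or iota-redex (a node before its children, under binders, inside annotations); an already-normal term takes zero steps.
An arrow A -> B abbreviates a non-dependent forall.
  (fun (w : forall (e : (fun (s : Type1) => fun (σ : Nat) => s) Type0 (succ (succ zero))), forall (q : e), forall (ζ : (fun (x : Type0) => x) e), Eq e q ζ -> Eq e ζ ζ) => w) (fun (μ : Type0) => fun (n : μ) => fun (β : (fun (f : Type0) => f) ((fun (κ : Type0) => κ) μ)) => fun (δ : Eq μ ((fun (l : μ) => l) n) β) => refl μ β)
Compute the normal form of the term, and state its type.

normal form:
  fun (w : Type0) => fun (e : w) => fun (s : w) => fun (σ : Eq w e s) => refl w s
type:
  forall (w : Type0), forall (e : w), forall (s : w), Eq w e s -> Eq w s s
observation: 4 normal-order steps separate the term from its normal form.


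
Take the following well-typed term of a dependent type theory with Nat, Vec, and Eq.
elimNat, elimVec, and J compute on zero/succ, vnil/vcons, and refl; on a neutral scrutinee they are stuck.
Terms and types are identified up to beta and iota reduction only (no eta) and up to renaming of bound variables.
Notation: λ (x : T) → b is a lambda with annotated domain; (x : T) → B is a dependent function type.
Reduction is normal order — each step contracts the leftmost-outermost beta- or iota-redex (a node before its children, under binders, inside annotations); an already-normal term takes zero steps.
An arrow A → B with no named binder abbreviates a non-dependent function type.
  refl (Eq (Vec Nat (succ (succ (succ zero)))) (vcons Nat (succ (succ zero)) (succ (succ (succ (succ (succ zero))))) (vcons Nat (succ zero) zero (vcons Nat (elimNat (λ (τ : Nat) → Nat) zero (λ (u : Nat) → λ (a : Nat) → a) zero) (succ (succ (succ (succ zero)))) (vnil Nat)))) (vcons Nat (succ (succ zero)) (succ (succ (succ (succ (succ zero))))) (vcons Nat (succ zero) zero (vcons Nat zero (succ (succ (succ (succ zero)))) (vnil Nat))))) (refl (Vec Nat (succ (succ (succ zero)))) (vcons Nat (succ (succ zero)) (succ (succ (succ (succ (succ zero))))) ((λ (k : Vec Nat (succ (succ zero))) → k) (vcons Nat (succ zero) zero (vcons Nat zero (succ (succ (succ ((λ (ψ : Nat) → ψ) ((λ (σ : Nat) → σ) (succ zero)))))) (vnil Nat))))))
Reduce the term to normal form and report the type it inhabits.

reduced normal form:
  refl (Eq (Vec Nat (succ (succ (succ zero)))) (vcons Nat (succ (succ zero)) (succ (succ (succ (succ (succ zero))))) (vcons Nat (succ zero) zero (vcons Nat zero (succ (succ (succ (succ zero)))) (vnil Nat)))) (vcons Nat (succ (succ zero)) (succ (succ (succ (succ (succ zero))))) (vcons Nat (succ zero) zero (vcons Nat zero (succ (succ (succ (succ zero)))) (vnil Nat))))) (refl (Vec Nat (succ (succ (succ zero)))) (vcons Nat (succ (succ zero)) (succ (succ (succ (succ (succ zero))))) (vcons Nat (succ zero) zero (vcons Nat zero (succ (succ (succ (succ zero)))) (vnil Nat)))))
the term's type:
  Eq (Eq (Vec Nat (succ (succ (succ zero)))) (vcons Nat (succ (succ zero)) (succ (succ (succ (succ (succ zero))))) (vcons Nat (succ zero) zero (vcons Nat zero (succ (succ (succ (succ zero)))) (vnil Nat)))) (vcons Nat (succ (succ zero)) (succ (succ (succ (succ (succ zero))))) (vcons Nat (succ zero) zero (vcons Nat zero (succ (succ (succ (succ zero)))) (vnil Nat))))) (refl (Vec Nat (succ (succ (succ zero)))) (vcons Nat (succ (succ zero)) (succ (succ (succ (succ (succ zero))))) (vcons Nat (succ zero) zero (vcons Nat zero (succ (succ (succ (succ zero)))) (vnil Nat))))) (refl (Vec Nat (succ (succ (succ zero)))) (vcons Nat (succ (succ zero)) (succ (succ (succ (succ (succ zero))))) (vcons Nat (succ zero) zero (vcons Nat zero (succ (succ (succ (succ zero)))) (vnil Nat)))))


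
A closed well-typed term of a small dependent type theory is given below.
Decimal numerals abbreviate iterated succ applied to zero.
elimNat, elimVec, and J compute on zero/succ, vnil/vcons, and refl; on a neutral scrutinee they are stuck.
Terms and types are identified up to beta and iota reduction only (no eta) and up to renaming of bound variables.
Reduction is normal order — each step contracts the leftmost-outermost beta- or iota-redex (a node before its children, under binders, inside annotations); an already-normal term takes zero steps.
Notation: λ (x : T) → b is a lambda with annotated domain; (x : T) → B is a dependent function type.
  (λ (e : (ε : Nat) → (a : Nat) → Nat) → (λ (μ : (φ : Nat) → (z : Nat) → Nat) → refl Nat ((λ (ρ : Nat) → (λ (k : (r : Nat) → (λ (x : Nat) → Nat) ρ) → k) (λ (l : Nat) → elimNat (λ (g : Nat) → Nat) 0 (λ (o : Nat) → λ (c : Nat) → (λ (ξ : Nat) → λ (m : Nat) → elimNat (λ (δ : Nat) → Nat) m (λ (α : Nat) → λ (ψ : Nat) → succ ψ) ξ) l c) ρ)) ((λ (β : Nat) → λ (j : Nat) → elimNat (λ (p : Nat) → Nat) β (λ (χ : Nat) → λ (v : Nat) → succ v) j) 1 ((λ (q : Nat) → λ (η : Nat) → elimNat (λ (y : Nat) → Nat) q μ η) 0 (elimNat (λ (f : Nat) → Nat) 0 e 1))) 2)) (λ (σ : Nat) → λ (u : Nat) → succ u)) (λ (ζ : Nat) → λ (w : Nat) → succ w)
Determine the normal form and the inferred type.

reduced normal form:
  refl Nat 4
the term's type:
  Eq Nat 4 4
observation: 37 normal-order steps normalize the term, beginning with a beta-redex.


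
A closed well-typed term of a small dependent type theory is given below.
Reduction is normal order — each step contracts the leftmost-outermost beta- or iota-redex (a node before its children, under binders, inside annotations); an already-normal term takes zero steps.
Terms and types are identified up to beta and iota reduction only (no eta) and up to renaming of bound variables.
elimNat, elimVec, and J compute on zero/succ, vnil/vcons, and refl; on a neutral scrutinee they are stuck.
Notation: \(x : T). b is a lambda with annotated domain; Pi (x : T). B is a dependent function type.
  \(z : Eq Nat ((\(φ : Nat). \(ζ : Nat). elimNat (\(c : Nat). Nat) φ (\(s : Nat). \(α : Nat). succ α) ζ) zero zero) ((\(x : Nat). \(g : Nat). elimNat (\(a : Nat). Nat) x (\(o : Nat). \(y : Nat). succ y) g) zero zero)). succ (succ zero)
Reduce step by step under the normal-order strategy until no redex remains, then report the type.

normal-order reduction:
  \(z : Eq Nat ((\(φ : Nat). \(ζ : Nat). elimNat (\(c : Nat). Nat) φ (\(s : Nat). \(α : Nat). succ α) ζ) zero zero) ((\(x : Nat). \(g : Nat). elimNat (\(a : Nat). Nat) x (\(o : Nat). \(y : Nat). succ y) g) zero zero)). succ (succ zero)
  ~> \(z : Eq Nat ((\(φ : Nat). elimNat (\(ζ : Nat). Nat) zero (\(c : Nat). \(s : Nat). succ s) φ) zero) ((\(α : Nat). \(x : Nat). elimNat (\(g : Nat). Nat) α (\(a : Nat). \(o : Nat). succ o) x) zero zero)). succ (succ zero)
  ~> \(z : Eq Nat (elimNat (\(φ : Nat). Nat) zero (\(ζ : Nat). \(c : Nat). succ c) zero) ((\(s : Nat). \(α : Nat). elimNat (\(x : Nat). Nat) s (\(g : Nat). \(a : Nat). succ a) α) zero zero)). succ (succ zero)
  ~> \(z : Eq Nat zero ((\(φ : Nat). \(ζ : Nat). elimNat (\(c : Nat). Nat) φ (\(s : Nat). \(α : Nat). succ α) ζ) zero zero)). succ (succ zero)
  ~> \(z : Eq Nat zero ((\(φ : Nat). elimNat (\(ζ : Nat). Nat) zero (\(c : Nat). \(s : Nat). succ s) φ) zero)). succ (succ zero)
  ~> \(z : Eq Nat zero (elimNat (\(φ : Nat). Nat) zero (\(ζ : Nat). \(c : Nat). succ c) zero)). succ (succ zero)
  ~> \(z : Eq Nat zero zero). succ (succ zero)
inferred type:
  Pi (z : Eq Nat zero zero). Nat


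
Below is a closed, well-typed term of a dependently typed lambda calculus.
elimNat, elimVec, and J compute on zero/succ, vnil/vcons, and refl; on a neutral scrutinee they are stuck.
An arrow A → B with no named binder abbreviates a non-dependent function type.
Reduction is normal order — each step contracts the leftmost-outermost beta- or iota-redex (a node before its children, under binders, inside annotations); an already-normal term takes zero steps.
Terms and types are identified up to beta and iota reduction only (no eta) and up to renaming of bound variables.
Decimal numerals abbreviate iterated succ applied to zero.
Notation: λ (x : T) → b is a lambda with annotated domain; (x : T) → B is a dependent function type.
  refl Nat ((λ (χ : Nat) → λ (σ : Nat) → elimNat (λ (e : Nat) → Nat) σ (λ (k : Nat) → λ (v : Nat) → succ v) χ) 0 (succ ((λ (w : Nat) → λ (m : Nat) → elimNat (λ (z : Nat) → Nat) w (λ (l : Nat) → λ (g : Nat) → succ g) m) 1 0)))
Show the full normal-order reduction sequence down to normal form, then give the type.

reduction (normal order):
  refl Nat ((λ (χ : Nat) → λ (σ : Nat) → elimNat (λ (e : Nat) → Nat) σ (λ (k : Nat) → λ (v : Nat) → succ v) χ) 0 (succ ((λ (w : Nat) → λ (m : Nat) → elimNat (λ (z : Nat) → Nat) w (λ (l : Nat) → λ (g : Nat) → succ g) m) 1 0)))
  ~> refl Nat ((λ (χ : Nat) → elimNat (λ (σ : Nat) → Nat) χ (λ (e : Nat) → λ (k : Nat) → succ k) 0) (succ ((λ (v : Nat) → λ (w : Nat) → elimNat (λ (m : Nat) → Nat) v (λ (z : Nat) → λ (l : Nat) → succ l) w) 1 0)))
  ~> refl Nat (elimNat (λ (χ : Nat) → Nat) (succ ((λ (σ : Nat) → λ (e : Nat) → elimNat (λ (k : Nat) → Nat) σ (λ (v : Nat) → λ (w : Nat) → succ w) e) 1 0)) (λ (m : Nat) → λ (z : Nat) → succ z) 0)
  ~> refl Nat (succ ((λ (χ : Nat) → λ (σ : Nat) → elimNat (λ (e : Nat) → Nat) χ (λ (k : Nat) → λ (v : Nat) → succ v) σ) 1 0))
  ~> refl Nat (succ ((λ (χ : Nat) → elimNat (λ (σ : Nat) → Nat) 1 (λ (e : Nat) → λ (k : Nat) → succ k) χ) 0))
  ~> refl Nat (succ (elimNat (λ (χ : Nat) → Nat) 1 (λ (σ : Nat) → λ (e : Nat) → succ e) 0))
  ~> refl Nat 2
type:
  Eq Nat 2 2


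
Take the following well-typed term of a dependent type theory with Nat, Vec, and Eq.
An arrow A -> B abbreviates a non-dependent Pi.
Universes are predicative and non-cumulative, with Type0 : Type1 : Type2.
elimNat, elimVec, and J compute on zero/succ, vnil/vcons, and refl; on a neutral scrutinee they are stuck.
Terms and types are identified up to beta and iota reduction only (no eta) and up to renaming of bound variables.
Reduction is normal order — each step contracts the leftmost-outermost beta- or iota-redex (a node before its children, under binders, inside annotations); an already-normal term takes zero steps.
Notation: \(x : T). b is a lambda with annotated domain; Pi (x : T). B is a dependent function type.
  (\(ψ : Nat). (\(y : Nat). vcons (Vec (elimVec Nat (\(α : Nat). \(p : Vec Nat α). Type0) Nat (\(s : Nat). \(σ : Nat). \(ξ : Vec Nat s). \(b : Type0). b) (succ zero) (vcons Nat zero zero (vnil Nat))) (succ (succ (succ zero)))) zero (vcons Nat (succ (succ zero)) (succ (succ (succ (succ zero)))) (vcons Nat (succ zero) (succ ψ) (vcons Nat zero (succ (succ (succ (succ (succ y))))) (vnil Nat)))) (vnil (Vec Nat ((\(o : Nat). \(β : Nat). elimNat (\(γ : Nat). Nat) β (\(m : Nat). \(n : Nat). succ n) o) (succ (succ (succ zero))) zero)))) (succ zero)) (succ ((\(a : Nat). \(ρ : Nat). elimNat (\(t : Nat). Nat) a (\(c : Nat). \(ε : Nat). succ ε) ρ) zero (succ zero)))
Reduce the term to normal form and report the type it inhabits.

normal form:
  vcons (Vec Nat (succ (succ (succ zero)))) zero (vcons Nat (succ (succ zero)) (succ (succ (succ (succ zero)))) (vcons Nat (succ zero) (succ (succ (succ zero))) (vcons Nat zero (succ (succ (succ (succ (succ (succ zero)))))) (vnil Nat)))) (vnil (Vec Nat (succ (succ (succ zero)))))
type:
  Vec (Vec Nat (succ (succ (succ zero)))) (succ zero)


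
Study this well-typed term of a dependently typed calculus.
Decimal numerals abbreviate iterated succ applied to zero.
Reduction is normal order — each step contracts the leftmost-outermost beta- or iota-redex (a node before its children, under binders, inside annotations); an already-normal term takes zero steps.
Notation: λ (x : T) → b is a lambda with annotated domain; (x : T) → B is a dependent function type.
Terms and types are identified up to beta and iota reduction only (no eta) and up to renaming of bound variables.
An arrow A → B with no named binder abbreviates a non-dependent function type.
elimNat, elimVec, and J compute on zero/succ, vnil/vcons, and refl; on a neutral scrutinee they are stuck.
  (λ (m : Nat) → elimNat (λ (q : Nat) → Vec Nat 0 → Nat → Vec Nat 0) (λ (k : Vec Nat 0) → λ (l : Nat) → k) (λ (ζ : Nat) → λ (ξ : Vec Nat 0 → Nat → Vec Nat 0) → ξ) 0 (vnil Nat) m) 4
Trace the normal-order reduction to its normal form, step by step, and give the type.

normal-order reduction:
  (λ (m : Nat) → elimNat (λ (q : Nat) → Vec Nat 0 → Nat → Vec Nat 0) (λ (k : Vec Nat 0) → λ (l : Nat) → k) (λ (ζ : Nat) → λ (ξ : Vec Nat 0 → Nat → Vec Nat 0) → ξ) 0 (vnil Nat) m) 4
  ~> elimNat (λ (m : Nat) → Vec Nat 0 → Nat → Vec Nat 0) (λ (q : Vec Nat 0) → λ (k : Nat) → q) (λ (l : Nat) → λ (ζ : Vec Nat 0 → Nat → Vec Nat 0) → ζ) 0 (vnil Nat) 4
  ~> (λ (m : Vec Nat 0) → λ (q : Nat) → m) (vnil Nat) 4
  ~> (λ (m : Nat) → vnil Nat) 4
  ~> vnil Nat
inferred type:
  Vec Nat 0


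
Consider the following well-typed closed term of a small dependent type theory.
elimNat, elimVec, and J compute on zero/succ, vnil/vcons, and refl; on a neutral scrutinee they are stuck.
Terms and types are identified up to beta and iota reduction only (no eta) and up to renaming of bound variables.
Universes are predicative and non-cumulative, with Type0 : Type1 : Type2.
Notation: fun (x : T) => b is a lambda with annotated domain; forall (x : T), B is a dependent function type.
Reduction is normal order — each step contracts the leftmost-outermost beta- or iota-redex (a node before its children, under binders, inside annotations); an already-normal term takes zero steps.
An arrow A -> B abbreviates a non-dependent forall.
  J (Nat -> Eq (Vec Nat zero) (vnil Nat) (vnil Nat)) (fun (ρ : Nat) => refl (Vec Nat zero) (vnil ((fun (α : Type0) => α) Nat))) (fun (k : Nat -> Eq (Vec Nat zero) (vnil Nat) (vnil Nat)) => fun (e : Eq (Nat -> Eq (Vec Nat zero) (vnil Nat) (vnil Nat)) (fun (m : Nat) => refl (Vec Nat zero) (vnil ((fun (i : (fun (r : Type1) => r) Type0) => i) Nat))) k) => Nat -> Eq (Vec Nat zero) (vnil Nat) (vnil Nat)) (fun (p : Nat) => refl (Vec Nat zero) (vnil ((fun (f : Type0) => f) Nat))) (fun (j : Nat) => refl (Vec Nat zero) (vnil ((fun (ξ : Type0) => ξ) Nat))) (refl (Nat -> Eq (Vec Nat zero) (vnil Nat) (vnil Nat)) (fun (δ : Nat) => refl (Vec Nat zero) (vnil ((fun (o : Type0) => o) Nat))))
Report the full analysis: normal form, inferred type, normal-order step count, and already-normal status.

normal form:
  fun (ρ : Nat) => refl (Vec Nat zero) (vnil Nat)
inferred type:
  Nat -> Eq (Vec Nat zero) (vnil Nat) (vnil Nat)
normal-order step count: 2
started in normal form: no
first contracted redex: a J iota-redex


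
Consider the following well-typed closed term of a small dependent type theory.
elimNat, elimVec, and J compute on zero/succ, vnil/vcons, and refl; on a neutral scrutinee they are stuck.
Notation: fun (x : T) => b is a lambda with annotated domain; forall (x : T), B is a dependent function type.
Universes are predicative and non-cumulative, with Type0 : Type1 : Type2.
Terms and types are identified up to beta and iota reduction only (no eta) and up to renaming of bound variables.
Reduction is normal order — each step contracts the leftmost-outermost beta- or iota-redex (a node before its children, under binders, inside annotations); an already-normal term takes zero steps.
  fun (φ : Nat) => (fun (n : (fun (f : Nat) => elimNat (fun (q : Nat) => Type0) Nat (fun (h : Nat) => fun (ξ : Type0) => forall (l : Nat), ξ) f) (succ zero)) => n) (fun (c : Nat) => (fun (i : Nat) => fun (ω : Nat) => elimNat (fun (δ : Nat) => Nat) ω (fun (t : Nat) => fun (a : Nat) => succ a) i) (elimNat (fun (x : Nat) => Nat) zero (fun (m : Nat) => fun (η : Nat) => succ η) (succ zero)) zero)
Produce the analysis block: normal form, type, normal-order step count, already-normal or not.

normal form:
  fun (φ : Nat) => fun (n : Nat) => succ zero
inferred type:
  forall (φ : Nat), forall (n : Nat), Nat
reduction steps (normal order): 11
term was already normal: no
first contracted redex: a beta-redex


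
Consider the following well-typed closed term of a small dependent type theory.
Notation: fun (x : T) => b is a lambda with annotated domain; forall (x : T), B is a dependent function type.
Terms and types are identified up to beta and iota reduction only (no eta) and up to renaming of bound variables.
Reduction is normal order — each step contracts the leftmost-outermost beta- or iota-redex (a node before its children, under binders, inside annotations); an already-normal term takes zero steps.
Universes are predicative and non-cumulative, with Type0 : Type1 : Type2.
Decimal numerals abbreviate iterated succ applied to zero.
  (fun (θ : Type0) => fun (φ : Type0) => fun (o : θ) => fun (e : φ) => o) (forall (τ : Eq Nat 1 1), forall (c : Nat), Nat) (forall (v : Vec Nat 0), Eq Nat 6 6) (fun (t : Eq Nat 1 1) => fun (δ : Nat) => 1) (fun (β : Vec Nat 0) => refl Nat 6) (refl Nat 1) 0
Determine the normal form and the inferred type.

normal form:
  1
inferred type:
  Nat
observation: the term reaches its normal form after 6 normal-order steps.


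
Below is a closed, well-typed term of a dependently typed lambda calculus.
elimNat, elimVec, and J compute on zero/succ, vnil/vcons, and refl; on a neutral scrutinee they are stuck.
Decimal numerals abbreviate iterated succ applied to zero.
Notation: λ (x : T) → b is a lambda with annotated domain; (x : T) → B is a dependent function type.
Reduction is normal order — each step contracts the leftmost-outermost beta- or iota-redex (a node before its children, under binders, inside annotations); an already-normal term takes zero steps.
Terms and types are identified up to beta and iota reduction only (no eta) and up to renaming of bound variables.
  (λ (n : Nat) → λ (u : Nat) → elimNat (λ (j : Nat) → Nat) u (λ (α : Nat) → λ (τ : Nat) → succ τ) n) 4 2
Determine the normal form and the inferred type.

reduced normal form:
  6
type:
  Nat


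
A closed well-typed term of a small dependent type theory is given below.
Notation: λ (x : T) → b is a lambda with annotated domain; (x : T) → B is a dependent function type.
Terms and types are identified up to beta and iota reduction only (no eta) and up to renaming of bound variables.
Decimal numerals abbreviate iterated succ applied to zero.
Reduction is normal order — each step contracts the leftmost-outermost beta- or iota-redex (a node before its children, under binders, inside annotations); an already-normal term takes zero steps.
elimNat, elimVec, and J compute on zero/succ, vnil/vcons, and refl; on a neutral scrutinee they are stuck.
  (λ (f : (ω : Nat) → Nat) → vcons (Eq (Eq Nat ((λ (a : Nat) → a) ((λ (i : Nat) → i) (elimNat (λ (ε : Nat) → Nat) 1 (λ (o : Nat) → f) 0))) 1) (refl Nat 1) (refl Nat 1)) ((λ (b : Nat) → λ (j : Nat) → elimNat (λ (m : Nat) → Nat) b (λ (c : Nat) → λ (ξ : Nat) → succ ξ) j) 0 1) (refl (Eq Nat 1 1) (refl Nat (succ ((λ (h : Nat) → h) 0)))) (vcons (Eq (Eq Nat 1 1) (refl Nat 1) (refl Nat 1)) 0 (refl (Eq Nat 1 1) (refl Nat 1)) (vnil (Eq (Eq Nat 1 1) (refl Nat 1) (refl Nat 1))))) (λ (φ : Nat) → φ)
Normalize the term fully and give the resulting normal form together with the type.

normal form:
  vcons (Eq (Eq Nat 1 1) (refl Nat 1) (refl Nat 1)) 1 (refl (Eq Nat 1 1) (refl Nat 1)) (vcons (Eq (Eq Nat 1 1) (refl Nat 1) (refl Nat 1)) 0 (refl (Eq Nat 1 1) (refl Nat 1)) (vnil (Eq (Eq Nat 1 1) (refl Nat 1) (refl Nat 1))))
type:
  Vec (Eq (Eq Nat 1 1) (refl Nat 1) (refl Nat 1)) 2


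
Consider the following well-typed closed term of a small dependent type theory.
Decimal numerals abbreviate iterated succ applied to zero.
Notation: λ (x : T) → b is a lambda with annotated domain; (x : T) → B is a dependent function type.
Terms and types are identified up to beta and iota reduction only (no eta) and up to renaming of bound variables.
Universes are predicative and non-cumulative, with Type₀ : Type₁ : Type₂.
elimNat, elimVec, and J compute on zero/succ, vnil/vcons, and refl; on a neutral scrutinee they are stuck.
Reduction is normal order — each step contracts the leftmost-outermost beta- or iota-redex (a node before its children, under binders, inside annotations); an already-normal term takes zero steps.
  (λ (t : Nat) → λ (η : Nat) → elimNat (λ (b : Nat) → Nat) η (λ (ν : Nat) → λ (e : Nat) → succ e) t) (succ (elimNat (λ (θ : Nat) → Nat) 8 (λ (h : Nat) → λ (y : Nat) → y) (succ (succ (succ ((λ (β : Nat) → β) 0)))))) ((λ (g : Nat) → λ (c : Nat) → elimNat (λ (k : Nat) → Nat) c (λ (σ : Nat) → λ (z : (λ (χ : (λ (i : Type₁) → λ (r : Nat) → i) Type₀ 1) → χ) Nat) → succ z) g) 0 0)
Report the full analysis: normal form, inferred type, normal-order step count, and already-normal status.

reduced normal form:
  9
type:
  Nat
reduction steps (normal order): 44
already normal: no
first contracted redex: a beta-redex


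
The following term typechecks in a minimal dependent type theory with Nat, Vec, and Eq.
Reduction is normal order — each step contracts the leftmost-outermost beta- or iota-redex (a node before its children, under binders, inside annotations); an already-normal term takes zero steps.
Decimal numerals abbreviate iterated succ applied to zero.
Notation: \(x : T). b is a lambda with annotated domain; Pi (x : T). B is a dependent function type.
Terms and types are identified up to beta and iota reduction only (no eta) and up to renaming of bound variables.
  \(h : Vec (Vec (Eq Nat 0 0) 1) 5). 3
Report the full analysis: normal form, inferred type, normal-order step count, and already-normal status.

resulting normal form:
  \(h : Vec (Vec (Eq Nat 0 0) 1) 5). 3
inferred type:
  Pi (h : Vec (Vec (Eq Nat 0 0) 1) 5). Nat
steps to reach normal form (normal order): 0
term was already normal: yes


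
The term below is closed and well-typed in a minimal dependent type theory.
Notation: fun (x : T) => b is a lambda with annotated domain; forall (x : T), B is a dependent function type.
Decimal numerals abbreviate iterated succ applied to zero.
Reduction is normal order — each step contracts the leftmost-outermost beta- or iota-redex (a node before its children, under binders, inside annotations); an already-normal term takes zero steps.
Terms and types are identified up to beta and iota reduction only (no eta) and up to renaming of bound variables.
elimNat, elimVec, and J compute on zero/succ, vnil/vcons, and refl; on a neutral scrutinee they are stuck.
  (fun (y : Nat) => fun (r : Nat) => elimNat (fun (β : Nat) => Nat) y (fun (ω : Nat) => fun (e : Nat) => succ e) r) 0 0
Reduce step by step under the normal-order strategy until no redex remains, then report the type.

reduction (normal order):
  (fun (y : Nat) => fun (r : Nat) => elimNat (fun (β : Nat) => Nat) y (fun (ω : Nat) => fun (e : Nat) => succ e) r) 0 0
  ~> (fun (y : Nat) => elimNat (fun (r : Nat) => Nat) 0 (fun (β : Nat) => fun (ω : Nat) => succ ω) y) 0
  ~> elimNat (fun (y : Nat) => Nat) 0 (fun (r : Nat) => fun (β : Nat) => succ β) 0
  ~> 0
inferred type:
  Nat


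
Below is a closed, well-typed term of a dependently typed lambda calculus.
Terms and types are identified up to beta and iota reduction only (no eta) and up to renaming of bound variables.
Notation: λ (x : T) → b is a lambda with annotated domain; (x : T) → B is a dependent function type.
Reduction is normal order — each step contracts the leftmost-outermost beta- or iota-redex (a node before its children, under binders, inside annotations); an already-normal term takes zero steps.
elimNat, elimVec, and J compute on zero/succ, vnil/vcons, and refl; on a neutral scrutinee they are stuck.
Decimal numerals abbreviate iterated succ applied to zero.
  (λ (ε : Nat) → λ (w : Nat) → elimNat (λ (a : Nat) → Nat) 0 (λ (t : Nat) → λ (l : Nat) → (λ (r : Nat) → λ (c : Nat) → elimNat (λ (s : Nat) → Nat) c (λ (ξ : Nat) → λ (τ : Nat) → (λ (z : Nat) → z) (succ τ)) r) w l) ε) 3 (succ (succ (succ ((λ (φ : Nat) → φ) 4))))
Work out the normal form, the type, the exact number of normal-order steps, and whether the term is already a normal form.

normal form:
  21
type:
  Nat
steps to reach normal form (normal order): 99
started in normal form: no
first redex: a beta-redex


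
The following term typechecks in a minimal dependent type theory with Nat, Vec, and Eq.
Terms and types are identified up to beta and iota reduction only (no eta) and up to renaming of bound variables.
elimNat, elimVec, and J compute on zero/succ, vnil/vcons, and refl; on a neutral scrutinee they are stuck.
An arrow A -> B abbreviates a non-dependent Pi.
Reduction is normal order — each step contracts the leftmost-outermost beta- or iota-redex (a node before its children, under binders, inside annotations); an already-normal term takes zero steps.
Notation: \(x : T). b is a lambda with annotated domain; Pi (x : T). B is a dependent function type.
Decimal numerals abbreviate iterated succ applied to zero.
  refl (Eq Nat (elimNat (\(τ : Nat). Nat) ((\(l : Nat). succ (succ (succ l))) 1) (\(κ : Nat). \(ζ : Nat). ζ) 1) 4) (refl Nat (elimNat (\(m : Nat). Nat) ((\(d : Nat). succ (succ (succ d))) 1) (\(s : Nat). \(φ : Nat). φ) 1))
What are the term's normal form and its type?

resulting normal form:
  refl (Eq Nat 4 4) (refl Nat 4)
inferred type:
  Eq (Eq Nat 4 4) (refl Nat 4) (refl Nat 4)


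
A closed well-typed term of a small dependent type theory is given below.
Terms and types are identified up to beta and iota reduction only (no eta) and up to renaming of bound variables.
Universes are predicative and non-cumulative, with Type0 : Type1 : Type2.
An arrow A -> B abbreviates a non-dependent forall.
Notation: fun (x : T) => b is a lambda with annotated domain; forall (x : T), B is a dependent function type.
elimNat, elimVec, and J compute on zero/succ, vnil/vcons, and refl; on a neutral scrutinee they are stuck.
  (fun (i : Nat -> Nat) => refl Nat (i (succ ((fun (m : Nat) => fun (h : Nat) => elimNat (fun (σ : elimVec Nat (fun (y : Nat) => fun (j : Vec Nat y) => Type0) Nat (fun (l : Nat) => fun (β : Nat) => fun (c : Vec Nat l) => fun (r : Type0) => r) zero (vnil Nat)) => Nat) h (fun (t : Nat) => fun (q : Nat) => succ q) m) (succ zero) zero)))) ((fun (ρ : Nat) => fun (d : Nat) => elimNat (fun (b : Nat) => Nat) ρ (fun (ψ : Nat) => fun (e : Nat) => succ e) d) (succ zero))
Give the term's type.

type:
  Eq Nat (succ (succ (succ zero))) (succ (succ (succ zero)))


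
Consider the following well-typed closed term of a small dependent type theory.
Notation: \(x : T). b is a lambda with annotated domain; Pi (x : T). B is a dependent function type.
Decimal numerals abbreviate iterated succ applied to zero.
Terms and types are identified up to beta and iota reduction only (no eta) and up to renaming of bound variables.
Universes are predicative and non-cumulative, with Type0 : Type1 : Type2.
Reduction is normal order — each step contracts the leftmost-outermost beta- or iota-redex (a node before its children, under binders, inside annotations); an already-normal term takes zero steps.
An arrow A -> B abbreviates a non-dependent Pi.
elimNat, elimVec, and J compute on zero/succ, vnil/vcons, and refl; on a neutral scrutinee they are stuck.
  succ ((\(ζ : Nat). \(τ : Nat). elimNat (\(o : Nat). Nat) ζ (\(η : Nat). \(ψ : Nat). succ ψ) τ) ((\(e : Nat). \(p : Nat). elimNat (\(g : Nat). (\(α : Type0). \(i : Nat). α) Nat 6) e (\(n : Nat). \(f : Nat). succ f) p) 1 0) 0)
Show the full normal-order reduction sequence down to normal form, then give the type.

normal-order reduction sequence:
  succ ((\(ζ : Nat). \(τ : Nat). elimNat (\(o : Nat). Nat) ζ (\(η : Nat). \(ψ : Nat). succ ψ) τ) ((\(e : Nat). \(p : Nat). elimNat (\(g : Nat). (\(α : Type0). \(i : Nat). α) Nat 6) e (\(n : Nat). \(f : Nat). succ f) p) 1 0) 0)
  ~> succ ((\(ζ : Nat). elimNat (\(τ : Nat). Nat) ((\(o : Nat). \(η : Nat). elimNat (\(ψ : Nat). (\(e : Type0). \(p : Nat). e) Nat 6) o (\(g : Nat). \(α : Nat). succ α) η) 1 0) (\(i : Nat). \(n : Nat). succ n) ζ) 0)
  ~> succ (elimNat (\(ζ : Nat). Nat) ((\(τ : Nat). \(o : Nat). elimNat (\(η : Nat). (\(ψ : Type0). \(e : Nat). ψ) Nat 6) τ (\(p : Nat). \(g : Nat). succ g) o) 1 0) (\(α : Nat). \(i : Nat). succ i) 0)
  ~> succ ((\(ζ : Nat). \(τ : Nat). elimNat (\(o : Nat). (\(η : Type0). \(ψ : Nat). η) Nat 6) ζ (\(e : Nat). \(p : Nat). succ p) τ) 1 0)
  ~> succ ((\(ζ : Nat). elimNat (\(τ : Nat). (\(o : Type0). \(η : Nat). o) Nat 6) 1 (\(ψ : Nat). \(e : Nat). succ e) ζ) 0)
  ~> succ (elimNat (\(ζ : Nat). (\(τ : Type0). \(o : Nat). τ) Nat 6) 1 (\(η : Nat). \(ψ : Nat). succ ψ) 0)
  ~> 2
inferred type:
  Nat


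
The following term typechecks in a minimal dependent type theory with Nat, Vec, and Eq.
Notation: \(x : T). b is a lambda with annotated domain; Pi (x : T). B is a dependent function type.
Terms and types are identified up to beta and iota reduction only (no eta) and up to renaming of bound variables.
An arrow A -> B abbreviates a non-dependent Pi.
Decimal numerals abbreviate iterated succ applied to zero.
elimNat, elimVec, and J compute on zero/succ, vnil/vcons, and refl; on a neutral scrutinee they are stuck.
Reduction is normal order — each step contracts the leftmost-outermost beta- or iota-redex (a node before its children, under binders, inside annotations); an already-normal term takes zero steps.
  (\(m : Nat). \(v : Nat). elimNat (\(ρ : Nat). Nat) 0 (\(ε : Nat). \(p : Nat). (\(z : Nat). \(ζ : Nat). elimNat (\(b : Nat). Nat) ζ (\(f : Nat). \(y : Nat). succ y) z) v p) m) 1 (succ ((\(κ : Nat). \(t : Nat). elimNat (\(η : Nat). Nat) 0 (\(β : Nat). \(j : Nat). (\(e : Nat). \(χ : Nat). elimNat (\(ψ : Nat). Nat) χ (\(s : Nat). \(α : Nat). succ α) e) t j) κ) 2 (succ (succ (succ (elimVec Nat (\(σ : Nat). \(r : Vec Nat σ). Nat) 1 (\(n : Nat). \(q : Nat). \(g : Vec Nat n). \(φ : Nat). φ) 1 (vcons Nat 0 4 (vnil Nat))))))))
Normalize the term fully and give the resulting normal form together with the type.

normal form:
  9
type:
  Nat


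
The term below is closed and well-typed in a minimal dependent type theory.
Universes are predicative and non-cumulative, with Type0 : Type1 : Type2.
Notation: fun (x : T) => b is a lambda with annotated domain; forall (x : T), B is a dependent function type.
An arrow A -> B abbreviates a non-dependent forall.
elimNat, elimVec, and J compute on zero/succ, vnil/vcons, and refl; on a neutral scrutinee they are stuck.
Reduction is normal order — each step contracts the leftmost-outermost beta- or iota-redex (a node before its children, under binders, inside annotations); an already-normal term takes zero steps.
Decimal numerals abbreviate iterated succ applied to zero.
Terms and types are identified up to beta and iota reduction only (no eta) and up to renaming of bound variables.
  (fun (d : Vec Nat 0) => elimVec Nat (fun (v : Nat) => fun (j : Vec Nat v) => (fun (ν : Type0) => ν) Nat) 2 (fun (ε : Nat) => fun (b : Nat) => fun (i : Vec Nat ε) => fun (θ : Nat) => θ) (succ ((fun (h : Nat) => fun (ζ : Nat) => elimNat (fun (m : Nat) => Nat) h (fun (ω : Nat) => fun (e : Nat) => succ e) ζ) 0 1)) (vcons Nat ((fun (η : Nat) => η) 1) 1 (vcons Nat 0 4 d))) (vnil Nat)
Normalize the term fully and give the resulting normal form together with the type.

reduced normal form:
  2
the term's type:
  Nat
observation: 12 normal-order steps separate the term from its normal form.


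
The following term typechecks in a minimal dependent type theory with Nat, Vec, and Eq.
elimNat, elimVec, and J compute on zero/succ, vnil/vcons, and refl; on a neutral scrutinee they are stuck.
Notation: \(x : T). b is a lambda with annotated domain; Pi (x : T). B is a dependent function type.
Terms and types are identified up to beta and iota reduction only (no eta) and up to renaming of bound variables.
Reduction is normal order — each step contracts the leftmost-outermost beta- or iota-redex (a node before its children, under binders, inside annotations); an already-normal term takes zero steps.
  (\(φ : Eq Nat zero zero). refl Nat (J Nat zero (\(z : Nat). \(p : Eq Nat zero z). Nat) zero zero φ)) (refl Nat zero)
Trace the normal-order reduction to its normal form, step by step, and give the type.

normal-order reduction sequence:
  (\(φ : Eq Nat zero zero). refl Nat (J Nat zero (\(z : Nat). \(p : Eq Nat zero z). Nat) zero zero φ)) (refl Nat zero)
  ~> refl Nat (J Nat zero (\(φ : Nat). \(z : Eq Nat zero φ). Nat) zero zero (refl Nat zero))
  ~> refl Nat zero
type:
  Eq Nat zero zero
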